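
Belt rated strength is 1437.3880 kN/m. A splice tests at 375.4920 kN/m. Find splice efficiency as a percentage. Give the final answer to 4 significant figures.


Eff = 375.4920 / 1437.3880 * 100
Eff = 26.12 %


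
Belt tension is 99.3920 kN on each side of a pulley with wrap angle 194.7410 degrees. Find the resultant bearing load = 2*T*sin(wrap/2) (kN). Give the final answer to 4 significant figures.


F = 2 * 99.3920 * sin(194.7410/2 deg)
F = 197.1 kN


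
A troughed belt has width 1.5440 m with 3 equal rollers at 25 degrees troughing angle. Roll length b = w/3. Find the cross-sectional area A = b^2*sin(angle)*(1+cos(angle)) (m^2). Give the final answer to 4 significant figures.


b = 1.5440/3 = 0.514667 m
A = 0.514667^2 * sin(25 deg) * (1 + cos(25 deg))
A = 0.2134 m^2


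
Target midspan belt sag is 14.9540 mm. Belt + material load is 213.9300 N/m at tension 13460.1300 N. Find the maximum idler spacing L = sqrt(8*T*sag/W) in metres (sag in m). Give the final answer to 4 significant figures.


sag = 14.9540/1000 = 0.014954 m
L = sqrt(8 * 13460.1300 * 0.014954 / 213.9300)
L = 2.744 m


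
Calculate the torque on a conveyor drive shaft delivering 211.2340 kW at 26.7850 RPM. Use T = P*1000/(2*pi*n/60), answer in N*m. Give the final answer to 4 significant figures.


omega = 2*pi*26.7850/60 = 2.80492 rad/s
T = 211.2340*1000 / 2.80492
T = 75310 N*m


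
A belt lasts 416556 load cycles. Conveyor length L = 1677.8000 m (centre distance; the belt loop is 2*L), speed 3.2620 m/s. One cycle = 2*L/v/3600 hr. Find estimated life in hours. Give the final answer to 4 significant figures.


cycle_time = 2 * 1677.8000 / 3.2620 / 3600 = 0.285748 hr
life = 416556 * 0.285748 = 119000 hours


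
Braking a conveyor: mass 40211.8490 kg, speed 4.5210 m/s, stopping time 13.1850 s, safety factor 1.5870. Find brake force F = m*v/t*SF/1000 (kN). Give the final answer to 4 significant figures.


F = 40211.8490 * 4.5210 / 13.1850 * 1.5870 / 1000
F = 21.88 kN


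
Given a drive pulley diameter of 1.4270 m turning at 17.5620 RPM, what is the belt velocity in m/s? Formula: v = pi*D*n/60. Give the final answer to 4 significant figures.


v = pi * 1.4270 * 17.5620 / 60
v = 1.312 m/s


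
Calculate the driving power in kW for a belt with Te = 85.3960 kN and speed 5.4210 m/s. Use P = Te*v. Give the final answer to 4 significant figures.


P = Te * v = 85.3960 * 5.4210
P = 462.9 kW


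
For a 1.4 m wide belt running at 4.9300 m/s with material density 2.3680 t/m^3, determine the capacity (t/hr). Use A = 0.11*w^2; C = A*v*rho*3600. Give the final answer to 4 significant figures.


A = 0.11 * 1.4^2 = 0.2156 m^2
C = 0.2156 * 4.9300 * 2.3680 * 3600
C = 9061 t/hr


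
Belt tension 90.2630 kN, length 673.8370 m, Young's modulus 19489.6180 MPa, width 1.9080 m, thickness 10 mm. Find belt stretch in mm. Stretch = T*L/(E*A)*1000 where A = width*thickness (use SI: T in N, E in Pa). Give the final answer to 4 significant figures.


A = 1.9080 * 0.01 = 0.01908 m^2
Stretch = 90.2630*1000 * 673.8370 / (19489.6180e6 * 0.01908) * 1000
Stretch = 163.6 mm


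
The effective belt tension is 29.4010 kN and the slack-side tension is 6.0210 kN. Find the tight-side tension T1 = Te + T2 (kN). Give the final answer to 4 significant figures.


T1 = Te + T2 = 29.4010 + 6.0210
T1 = 35.42 kN


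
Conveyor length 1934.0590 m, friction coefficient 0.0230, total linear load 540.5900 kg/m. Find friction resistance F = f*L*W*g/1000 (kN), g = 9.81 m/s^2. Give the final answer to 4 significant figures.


F = 0.0230 * 1934.0590 * 540.5900 * 9.81 / 1000
F = 235.9 kN


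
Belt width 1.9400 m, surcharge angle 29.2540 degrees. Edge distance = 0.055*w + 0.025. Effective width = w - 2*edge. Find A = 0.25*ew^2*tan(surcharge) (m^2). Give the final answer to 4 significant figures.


edge = 0.055*1.9400 + 0.025 = 0.1317 m
ew = 1.9400 - 2*0.1317 = 1.6766 m
A = 0.25 * 1.6766^2 * tan(29.2540 deg)
A = 0.3936 m^2


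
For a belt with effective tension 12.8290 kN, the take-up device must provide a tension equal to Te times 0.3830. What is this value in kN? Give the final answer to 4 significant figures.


T_tu = 12.8290 * 0.3830
T_tu = 4.914 kN


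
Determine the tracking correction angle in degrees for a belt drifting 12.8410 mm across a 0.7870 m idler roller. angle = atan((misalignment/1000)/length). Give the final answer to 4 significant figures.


misalign_m = 12.8410 / 1000 = 0.012841 m
angle = atan(0.012841 / 0.7870)
angle = 0.9348 deg


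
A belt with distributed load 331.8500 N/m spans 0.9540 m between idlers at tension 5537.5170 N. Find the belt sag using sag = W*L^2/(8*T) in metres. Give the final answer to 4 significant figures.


sag = 331.8500 * 0.9540^2 / (8 * 5537.5170)
sag = 0.006818 m


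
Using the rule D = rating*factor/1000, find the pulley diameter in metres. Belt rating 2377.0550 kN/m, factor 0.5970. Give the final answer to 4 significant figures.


D = 2377.0550 * 0.5970 / 1000
D = 1.419 m


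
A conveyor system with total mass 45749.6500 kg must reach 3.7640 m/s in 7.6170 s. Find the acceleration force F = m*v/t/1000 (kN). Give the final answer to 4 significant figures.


F = 45749.6500 * 3.7640 / 7.6170 / 1000
F = 22.61 kN


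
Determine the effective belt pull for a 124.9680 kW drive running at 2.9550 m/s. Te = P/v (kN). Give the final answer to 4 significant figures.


Te = P / v = 124.9680 / 2.9550
Te = 42.29 kN


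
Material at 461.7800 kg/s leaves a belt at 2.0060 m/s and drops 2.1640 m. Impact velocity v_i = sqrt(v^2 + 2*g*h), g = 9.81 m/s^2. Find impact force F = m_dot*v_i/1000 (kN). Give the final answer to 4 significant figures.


v_i = sqrt(2.0060^2 + 2*9.81*2.1640) = 6.81775 m/s
F = 461.7800 * 6.81775 / 1000
F = 3.148 kN


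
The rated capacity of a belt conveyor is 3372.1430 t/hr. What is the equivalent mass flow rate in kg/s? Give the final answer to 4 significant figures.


m_dot = 3372.1430 * 1000 / 3600
m_dot = 936.7 kg/s


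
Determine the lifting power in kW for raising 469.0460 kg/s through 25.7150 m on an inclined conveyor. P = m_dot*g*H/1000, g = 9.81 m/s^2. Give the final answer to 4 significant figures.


P = 469.0460 * 9.81 * 25.7150 / 1000
P = 118.3 kW


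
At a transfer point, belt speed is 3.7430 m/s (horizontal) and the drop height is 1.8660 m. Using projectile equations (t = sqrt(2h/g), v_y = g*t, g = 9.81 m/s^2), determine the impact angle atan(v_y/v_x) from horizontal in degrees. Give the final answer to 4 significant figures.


t = sqrt(2*1.8660/9.81) = 0.616789 s
v_y = 9.81 * 0.616789 = 6.0507 m/s
angle = atan(6.0507 / 3.7430) = 58.26 deg


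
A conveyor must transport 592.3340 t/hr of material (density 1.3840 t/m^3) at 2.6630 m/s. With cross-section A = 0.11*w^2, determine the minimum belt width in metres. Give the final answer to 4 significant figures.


A_req = 592.3340 / (2.6630 * 1.3840 * 3600) = 0.0446434 m^2
w = sqrt(0.0446434 / 0.11)
w = 0.6371 m


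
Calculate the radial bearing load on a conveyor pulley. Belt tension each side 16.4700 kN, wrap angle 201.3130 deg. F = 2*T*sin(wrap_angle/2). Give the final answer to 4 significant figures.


F = 2 * 16.4700 * sin(201.3130/2 deg)
F = 32.37 kN


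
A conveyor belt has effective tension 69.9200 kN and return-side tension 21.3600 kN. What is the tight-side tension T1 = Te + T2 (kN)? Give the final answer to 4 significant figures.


T1 = Te + T2 = 69.9200 + 21.3600
T1 = 91.28 kN


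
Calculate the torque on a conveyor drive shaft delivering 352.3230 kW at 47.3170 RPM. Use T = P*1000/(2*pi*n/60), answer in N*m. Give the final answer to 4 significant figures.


omega = 2*pi*47.3170/60 = 4.95502 rad/s
T = 352.3230*1000 / 4.95502
T = 71100 N*m


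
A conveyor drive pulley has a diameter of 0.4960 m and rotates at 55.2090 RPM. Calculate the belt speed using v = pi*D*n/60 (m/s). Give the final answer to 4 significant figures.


v = pi * 0.4960 * 55.2090 / 60
v = 1.434 m/s


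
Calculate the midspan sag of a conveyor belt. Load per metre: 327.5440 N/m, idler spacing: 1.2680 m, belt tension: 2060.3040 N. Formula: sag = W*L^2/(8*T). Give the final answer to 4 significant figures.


sag = 327.5440 * 1.2680^2 / (8 * 2060.3040)
sag = 0.03195 m


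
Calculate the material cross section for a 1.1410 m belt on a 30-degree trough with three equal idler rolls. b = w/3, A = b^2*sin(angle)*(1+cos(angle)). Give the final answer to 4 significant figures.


b = 1.1410/3 = 0.380333 m
A = 0.380333^2 * sin(30 deg) * (1 + cos(30 deg))
A = 0.1350 m^2


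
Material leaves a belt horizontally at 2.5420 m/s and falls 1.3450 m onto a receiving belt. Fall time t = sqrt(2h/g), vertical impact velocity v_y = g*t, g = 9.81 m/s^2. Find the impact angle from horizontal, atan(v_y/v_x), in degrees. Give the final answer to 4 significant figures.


t = sqrt(2*1.3450/9.81) = 0.523651 s
v_y = 9.81 * 0.523651 = 5.13702 m/s
angle = atan(5.13702 / 2.5420) = 63.67 deg


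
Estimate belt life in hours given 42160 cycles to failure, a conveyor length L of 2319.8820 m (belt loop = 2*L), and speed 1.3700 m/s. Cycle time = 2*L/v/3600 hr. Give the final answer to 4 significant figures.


cycle_time = 2 * 2319.8820 / 1.3700 / 3600 = 0.940747 hr
life = 42160 * 0.940747 = 39660 hours


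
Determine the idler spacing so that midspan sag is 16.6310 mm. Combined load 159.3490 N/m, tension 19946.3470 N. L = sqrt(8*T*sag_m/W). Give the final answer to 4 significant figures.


sag = 16.6310/1000 = 0.016631 m
L = sqrt(8 * 19946.3470 * 0.016631 / 159.3490)
L = 4.081 m


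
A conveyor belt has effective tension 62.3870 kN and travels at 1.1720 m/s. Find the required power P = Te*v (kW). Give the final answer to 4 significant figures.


P = Te * v = 62.3870 * 1.1720
P = 73.12 kW


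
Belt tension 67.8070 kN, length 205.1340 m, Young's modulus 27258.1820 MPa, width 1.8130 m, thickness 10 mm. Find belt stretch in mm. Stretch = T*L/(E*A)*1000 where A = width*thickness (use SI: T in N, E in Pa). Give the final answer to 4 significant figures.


A = 1.8130 * 0.01 = 0.01813 m^2
Stretch = 67.8070*1000 * 205.1340 / (27258.1820e6 * 0.01813) * 1000
Stretch = 28.15 mm


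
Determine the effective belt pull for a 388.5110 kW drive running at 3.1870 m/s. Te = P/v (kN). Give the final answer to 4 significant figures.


Te = P / v = 388.5110 / 3.1870
Te = 121.9 kN


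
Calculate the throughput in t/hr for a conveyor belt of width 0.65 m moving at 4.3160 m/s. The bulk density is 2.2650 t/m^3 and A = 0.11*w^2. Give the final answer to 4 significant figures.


A = 0.11 * 0.65^2 = 0.046475 m^2
C = 0.046475 * 4.3160 * 2.2650 * 3600
C = 1636 t/hr


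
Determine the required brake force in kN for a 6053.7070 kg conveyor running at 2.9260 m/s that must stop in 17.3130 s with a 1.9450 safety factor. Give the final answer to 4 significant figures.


F = 6053.7070 * 2.9260 / 17.3130 * 1.9450 / 1000
F = 1.990 kN


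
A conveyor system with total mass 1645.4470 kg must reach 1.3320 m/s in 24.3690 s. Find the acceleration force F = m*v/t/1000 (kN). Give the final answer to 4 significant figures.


F = 1645.4470 * 1.3320 / 24.3690 / 1000
F = 0.08994 kN


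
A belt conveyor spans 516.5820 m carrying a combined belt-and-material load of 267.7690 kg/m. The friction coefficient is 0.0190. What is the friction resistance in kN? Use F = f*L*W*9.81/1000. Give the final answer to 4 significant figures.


F = 0.0190 * 516.5820 * 267.7690 * 9.81 / 1000
F = 25.78 kN


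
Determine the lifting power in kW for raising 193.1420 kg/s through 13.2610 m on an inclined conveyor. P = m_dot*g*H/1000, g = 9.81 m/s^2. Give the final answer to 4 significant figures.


P = 193.1420 * 9.81 * 13.2610 / 1000
P = 25.13 kW


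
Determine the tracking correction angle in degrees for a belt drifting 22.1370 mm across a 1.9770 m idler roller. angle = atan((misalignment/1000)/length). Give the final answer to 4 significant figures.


misalign_m = 22.1370 / 1000 = 0.022137 m
angle = atan(0.022137 / 1.9770)
angle = 0.6415 deg


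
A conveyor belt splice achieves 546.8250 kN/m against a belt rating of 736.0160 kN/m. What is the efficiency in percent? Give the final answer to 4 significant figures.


Eff = 546.8250 / 736.0160 * 100
Eff = 74.30 %


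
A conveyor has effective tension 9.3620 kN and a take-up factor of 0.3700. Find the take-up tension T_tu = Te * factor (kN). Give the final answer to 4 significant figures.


T_tu = 9.3620 * 0.3700
T_tu = 3.464 kN


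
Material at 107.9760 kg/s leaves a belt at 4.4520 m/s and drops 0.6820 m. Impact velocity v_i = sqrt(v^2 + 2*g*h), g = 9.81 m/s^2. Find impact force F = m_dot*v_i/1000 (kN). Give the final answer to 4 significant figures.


v_i = sqrt(4.4520^2 + 2*9.81*0.6820) = 5.76204 m/s
F = 107.9760 * 5.76204 / 1000
F = 0.6222 kN


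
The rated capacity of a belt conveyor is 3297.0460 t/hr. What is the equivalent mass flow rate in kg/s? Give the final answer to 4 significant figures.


m_dot = 3297.0460 * 1000 / 3600
m_dot = 915.8 kg/s


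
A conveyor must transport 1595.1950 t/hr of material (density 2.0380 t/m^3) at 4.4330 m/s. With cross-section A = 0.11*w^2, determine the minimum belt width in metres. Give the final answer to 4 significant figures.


A_req = 1595.1950 / (4.4330 * 2.0380 * 3600) = 0.0490467 m^2
w = sqrt(0.0490467 / 0.11)
w = 0.6677 m


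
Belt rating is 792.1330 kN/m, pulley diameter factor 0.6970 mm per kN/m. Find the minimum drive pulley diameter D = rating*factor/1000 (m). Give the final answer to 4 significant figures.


D = 792.1330 * 0.6970 / 1000
D = 0.5521 m


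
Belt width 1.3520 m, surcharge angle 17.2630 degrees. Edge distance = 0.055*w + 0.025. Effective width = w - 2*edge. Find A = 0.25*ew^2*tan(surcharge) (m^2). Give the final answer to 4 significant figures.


edge = 0.055*1.3520 + 0.025 = 0.09936 m
ew = 1.3520 - 2*0.09936 = 1.15328 m
A = 0.25 * 1.15328^2 * tan(17.2630 deg)
A = 0.1033 m^2


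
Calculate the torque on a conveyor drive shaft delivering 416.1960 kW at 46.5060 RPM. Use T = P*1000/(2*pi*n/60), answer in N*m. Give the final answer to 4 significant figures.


omega = 2*pi*46.5060/60 = 4.8701 rad/s
T = 416.1960*1000 / 4.8701
T = 85460 N*m


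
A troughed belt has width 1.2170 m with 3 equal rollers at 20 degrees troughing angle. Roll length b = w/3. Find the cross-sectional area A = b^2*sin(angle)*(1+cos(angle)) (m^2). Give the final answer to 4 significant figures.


b = 1.2170/3 = 0.405667 m
A = 0.405667^2 * sin(20 deg) * (1 + cos(20 deg))
A = 0.1092 m^2


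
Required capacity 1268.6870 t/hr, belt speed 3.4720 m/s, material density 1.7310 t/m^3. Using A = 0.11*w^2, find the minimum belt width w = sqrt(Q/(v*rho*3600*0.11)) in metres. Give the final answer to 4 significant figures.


A_req = 1268.6870 / (3.4720 * 1.7310 * 3600) = 0.0586375 m^2
w = sqrt(0.0586375 / 0.11)
w = 0.7301 m


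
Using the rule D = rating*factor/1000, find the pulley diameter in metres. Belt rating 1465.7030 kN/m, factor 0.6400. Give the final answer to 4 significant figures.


D = 1465.7030 * 0.6400 / 1000
D = 0.9380 m


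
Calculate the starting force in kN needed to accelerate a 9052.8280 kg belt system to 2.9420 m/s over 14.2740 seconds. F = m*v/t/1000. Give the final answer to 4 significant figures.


F = 9052.8280 * 2.9420 / 14.2740 / 1000
F = 1.866 kN


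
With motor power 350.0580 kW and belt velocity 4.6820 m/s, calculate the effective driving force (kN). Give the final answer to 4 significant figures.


Te = P / v = 350.0580 / 4.6820
Te = 74.77 kN


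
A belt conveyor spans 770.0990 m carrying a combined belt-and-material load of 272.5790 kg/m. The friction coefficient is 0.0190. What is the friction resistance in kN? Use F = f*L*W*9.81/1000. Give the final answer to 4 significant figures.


F = 0.0190 * 770.0990 * 272.5790 * 9.81 / 1000
F = 39.13 kN


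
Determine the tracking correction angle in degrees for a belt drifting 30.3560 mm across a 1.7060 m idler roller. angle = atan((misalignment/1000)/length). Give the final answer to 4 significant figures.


misalign_m = 30.3560 / 1000 = 0.030356 m
angle = atan(0.030356 / 1.7060)
angle = 1.019 deg


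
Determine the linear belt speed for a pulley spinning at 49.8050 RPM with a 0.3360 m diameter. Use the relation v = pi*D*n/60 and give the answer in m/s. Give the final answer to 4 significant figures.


v = pi * 0.3360 * 49.8050 / 60
v = 0.8762 m/s


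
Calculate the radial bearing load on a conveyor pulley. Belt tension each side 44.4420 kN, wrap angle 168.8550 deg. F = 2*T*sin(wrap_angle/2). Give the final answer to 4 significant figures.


F = 2 * 44.4420 * sin(168.8550/2 deg)
F = 88.46 kN


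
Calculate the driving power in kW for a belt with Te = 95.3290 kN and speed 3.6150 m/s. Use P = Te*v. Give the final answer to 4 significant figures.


P = Te * v = 95.3290 * 3.6150
P = 344.6 kW


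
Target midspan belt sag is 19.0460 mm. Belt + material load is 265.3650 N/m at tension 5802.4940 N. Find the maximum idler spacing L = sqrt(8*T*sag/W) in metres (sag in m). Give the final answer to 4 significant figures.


sag = 19.0460/1000 = 0.019046 m
L = sqrt(8 * 5802.4940 * 0.019046 / 265.3650)
L = 1.825 m


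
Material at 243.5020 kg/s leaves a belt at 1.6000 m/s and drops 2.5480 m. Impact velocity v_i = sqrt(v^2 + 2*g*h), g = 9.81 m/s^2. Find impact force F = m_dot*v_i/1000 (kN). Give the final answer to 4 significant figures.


v_i = sqrt(1.6000^2 + 2*9.81*2.5480) = 7.24926 m/s
F = 243.5020 * 7.24926 / 1000
F = 1.765 kN


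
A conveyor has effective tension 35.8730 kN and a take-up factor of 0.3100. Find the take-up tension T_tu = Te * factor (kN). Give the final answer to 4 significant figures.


T_tu = 35.8730 * 0.3100
T_tu = 11.12 kN


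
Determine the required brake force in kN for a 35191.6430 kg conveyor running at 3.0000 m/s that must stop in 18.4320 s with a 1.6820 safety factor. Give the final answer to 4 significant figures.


F = 35191.6430 * 3.0000 / 18.4320 * 1.6820 / 1000
F = 9.634 kN


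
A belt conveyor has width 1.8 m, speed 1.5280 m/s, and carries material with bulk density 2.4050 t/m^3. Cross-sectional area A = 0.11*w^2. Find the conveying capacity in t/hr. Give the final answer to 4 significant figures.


A = 0.11 * 1.8^2 = 0.3564 m^2
C = 0.3564 * 1.5280 * 2.4050 * 3600
C = 4715 t/hr


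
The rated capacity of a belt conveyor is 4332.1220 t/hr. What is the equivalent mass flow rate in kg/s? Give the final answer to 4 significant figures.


m_dot = 4332.1220 * 1000 / 3600
m_dot = 1203 kg/s


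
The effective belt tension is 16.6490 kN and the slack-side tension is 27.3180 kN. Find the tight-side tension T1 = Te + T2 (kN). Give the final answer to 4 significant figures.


T1 = Te + T2 = 16.6490 + 27.3180
T1 = 43.97 kN


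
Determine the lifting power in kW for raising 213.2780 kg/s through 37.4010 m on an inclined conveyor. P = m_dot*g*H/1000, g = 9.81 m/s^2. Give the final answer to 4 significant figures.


P = 213.2780 * 9.81 * 37.4010 / 1000
P = 78.25 kW


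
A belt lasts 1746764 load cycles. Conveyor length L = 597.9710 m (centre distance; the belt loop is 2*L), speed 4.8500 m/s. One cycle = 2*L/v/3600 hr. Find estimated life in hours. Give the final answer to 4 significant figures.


cycle_time = 2 * 597.9710 / 4.8500 / 3600 = 0.0684961 hr
life = 1746764 * 0.0684961 = 119600 hours


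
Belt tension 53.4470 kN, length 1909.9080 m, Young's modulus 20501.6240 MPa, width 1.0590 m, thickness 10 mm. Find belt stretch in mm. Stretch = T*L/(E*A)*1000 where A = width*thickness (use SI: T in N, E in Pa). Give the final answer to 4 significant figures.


A = 1.0590 * 0.01 = 0.01059 m^2
Stretch = 53.4470*1000 * 1909.9080 / (20501.6240e6 * 0.01059) * 1000
Stretch = 470.2 mm


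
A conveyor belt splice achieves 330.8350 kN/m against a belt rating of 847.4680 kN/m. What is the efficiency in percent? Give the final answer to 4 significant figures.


Eff = 330.8350 / 847.4680 * 100
Eff = 39.04 %


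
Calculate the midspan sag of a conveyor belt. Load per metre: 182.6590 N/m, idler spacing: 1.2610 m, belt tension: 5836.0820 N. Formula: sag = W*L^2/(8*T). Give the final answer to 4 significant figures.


sag = 182.6590 * 1.2610^2 / (8 * 5836.0820)
sag = 0.006221 m


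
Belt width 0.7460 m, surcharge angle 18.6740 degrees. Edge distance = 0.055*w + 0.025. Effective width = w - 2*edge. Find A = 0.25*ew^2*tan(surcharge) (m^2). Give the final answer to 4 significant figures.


edge = 0.055*0.7460 + 0.025 = 0.06603 m
ew = 0.7460 - 2*0.06603 = 0.61394 m
A = 0.25 * 0.61394^2 * tan(18.6740 deg)
A = 0.03185 m^2


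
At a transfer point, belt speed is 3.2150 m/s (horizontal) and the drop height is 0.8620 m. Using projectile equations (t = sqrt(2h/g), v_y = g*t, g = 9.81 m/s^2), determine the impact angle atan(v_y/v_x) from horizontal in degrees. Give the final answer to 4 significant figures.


t = sqrt(2*0.8620/9.81) = 0.419212 s
v_y = 9.81 * 0.419212 = 4.11247 m/s
angle = atan(4.11247 / 3.2150) = 51.98 deg


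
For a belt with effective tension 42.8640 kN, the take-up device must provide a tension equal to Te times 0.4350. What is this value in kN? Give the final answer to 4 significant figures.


T_tu = 42.8640 * 0.4350
T_tu = 18.65 kN


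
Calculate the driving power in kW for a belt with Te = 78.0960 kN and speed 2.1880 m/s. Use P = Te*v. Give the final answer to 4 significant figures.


P = Te * v = 78.0960 * 2.1880
P = 170.9 kW


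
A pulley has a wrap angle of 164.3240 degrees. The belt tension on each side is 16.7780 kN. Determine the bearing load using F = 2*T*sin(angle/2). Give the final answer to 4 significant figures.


F = 2 * 16.7780 * sin(164.3240/2 deg)
F = 33.24 kN


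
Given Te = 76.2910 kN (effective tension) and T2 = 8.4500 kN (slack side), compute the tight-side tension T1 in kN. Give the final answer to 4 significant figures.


T1 = Te + T2 = 76.2910 + 8.4500
T1 = 84.74 kN


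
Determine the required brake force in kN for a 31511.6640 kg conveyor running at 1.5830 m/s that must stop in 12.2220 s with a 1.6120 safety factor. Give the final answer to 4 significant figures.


F = 31511.6640 * 1.5830 / 12.2220 * 1.6120 / 1000
F = 6.579 kN


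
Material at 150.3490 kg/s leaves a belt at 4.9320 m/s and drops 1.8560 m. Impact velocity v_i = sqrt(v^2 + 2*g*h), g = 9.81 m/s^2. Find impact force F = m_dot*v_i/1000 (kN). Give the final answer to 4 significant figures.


v_i = sqrt(4.9320^2 + 2*9.81*1.8560) = 7.79355 m/s
F = 150.3490 * 7.79355 / 1000
F = 1.172 kN


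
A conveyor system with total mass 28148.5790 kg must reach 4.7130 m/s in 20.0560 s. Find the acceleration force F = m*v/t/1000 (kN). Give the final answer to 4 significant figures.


F = 28148.5790 * 4.7130 / 20.0560 / 1000
F = 6.615 kN


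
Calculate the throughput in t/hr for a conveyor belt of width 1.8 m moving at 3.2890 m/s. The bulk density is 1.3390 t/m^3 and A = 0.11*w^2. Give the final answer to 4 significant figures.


A = 0.11 * 1.8^2 = 0.3564 m^2
C = 0.3564 * 3.2890 * 1.3390 * 3600
C = 5650 t/hr


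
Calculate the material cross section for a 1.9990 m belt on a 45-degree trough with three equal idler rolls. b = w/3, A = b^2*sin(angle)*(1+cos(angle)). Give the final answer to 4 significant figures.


b = 1.9990/3 = 0.666333 m
A = 0.666333^2 * sin(45 deg) * (1 + cos(45 deg))
A = 0.5360 m^2


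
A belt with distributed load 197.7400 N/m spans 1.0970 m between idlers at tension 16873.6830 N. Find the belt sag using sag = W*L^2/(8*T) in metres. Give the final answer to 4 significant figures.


sag = 197.7400 * 1.0970^2 / (8 * 16873.6830)
sag = 0.001763 m


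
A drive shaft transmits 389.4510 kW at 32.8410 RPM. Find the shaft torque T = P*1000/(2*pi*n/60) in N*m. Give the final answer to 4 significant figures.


omega = 2*pi*32.8410/60 = 3.4391 rad/s
T = 389.4510*1000 / 3.4391
T = 113200 N*m


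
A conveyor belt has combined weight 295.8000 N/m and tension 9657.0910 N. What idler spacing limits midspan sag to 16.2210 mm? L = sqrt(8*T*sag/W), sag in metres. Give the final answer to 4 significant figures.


sag = 16.2210/1000 = 0.016221 m
L = sqrt(8 * 9657.0910 * 0.016221 / 295.8000)
L = 2.058 m


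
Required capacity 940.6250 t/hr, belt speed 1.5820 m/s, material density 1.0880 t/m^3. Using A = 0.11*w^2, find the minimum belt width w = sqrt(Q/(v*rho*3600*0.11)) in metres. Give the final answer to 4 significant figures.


A_req = 940.6250 / (1.5820 * 1.0880 * 3600) = 0.151802 m^2
w = sqrt(0.151802 / 0.11)
w = 1.175 m


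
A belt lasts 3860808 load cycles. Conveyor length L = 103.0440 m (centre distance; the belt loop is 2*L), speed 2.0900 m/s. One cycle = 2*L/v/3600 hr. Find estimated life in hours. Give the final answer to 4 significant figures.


cycle_time = 2 * 103.0440 / 2.0900 / 3600 = 0.0273907 hr
life = 3860808 * 0.0273907 = 105800 hours


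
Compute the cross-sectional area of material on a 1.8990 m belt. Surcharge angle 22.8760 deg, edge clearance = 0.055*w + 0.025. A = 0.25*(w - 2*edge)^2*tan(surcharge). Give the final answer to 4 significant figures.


edge = 0.055*1.8990 + 0.025 = 0.129445 m
ew = 1.8990 - 2*0.129445 = 1.64011 m
A = 0.25 * 1.64011^2 * tan(22.8760 deg)
A = 0.2837 m^2


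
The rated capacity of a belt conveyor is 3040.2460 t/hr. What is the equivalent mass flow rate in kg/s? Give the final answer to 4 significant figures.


m_dot = 3040.2460 * 1000 / 3600
m_dot = 844.5 kg/s


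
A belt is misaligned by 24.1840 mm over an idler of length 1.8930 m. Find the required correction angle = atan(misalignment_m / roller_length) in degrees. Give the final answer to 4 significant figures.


misalign_m = 24.1840 / 1000 = 0.024184 m
angle = atan(0.024184 / 1.8930)
angle = 0.7319 deg


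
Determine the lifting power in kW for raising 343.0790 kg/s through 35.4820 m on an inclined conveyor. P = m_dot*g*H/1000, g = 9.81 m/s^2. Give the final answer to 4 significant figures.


P = 343.0790 * 9.81 * 35.4820 / 1000
P = 119.4 kW


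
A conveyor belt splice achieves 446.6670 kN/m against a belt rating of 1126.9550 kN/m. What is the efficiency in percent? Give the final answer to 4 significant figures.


Eff = 446.6670 / 1126.9550 * 100
Eff = 39.63 %


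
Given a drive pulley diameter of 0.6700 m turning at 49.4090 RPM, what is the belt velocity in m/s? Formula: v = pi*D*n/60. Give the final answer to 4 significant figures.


v = pi * 0.6700 * 49.4090 / 60
v = 1.733 m/s


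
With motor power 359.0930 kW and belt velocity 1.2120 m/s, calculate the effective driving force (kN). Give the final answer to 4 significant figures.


Te = P / v = 359.0930 / 1.2120
Te = 296.3 kN


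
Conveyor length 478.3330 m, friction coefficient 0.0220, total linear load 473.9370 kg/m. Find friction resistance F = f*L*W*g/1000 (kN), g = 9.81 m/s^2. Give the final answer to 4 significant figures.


F = 0.0220 * 478.3330 * 473.9370 * 9.81 / 1000
F = 48.93 kN


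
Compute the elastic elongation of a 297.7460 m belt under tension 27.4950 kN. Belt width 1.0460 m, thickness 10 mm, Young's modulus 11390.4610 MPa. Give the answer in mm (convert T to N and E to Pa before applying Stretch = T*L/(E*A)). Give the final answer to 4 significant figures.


A = 1.0460 * 0.01 = 0.01046 m^2
Stretch = 27.4950*1000 * 297.7460 / (11390.4610e6 * 0.01046) * 1000
Stretch = 68.71 mm


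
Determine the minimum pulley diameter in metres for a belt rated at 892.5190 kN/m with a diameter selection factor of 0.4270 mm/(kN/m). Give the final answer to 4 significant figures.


D = 892.5190 * 0.4270 / 1000
D = 0.3811 m


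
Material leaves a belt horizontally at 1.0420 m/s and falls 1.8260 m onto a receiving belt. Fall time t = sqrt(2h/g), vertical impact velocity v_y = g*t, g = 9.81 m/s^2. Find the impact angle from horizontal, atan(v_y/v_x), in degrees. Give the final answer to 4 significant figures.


t = sqrt(2*1.8260/9.81) = 0.610142 s
v_y = 9.81 * 0.610142 = 5.98549 m/s
angle = atan(5.98549 / 1.0420) = 80.12 deg


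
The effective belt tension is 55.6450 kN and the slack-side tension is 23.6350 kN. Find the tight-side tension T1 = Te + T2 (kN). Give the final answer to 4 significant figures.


T1 = Te + T2 = 55.6450 + 23.6350
T1 = 79.28 kN


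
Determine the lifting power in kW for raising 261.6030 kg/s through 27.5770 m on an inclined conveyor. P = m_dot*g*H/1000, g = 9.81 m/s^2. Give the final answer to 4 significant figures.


P = 261.6030 * 9.81 * 27.5770 / 1000
P = 70.77 kW


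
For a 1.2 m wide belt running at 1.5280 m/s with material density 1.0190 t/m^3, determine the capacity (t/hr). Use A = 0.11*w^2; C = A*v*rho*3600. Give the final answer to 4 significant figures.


A = 0.11 * 1.2^2 = 0.1584 m^2
C = 0.1584 * 1.5280 * 1.0190 * 3600
C = 887.9 t/hr


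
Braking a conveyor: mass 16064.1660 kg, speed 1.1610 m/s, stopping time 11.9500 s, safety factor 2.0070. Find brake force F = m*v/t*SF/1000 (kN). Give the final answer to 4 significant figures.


F = 16064.1660 * 1.1610 / 11.9500 * 2.0070 / 1000
F = 3.132 kN


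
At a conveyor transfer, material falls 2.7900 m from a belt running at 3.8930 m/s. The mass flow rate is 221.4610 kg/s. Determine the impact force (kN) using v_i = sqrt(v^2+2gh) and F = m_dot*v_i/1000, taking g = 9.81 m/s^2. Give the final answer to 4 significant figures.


v_i = sqrt(3.8930^2 + 2*9.81*2.7900) = 8.36034 m/s
F = 221.4610 * 8.36034 / 1000
F = 1.851 kN


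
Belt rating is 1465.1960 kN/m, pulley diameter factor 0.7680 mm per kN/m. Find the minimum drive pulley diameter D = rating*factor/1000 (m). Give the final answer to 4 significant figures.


D = 1465.1960 * 0.7680 / 1000
D = 1.125 m


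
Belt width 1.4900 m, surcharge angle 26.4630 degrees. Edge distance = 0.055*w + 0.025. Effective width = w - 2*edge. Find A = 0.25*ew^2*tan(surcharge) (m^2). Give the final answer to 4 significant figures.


edge = 0.055*1.4900 + 0.025 = 0.10695 m
ew = 1.4900 - 2*0.10695 = 1.2761 m
A = 0.25 * 1.2761^2 * tan(26.4630 deg)
A = 0.2026 m^2


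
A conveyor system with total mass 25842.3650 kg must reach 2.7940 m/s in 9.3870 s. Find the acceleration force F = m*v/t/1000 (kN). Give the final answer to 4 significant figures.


F = 25842.3650 * 2.7940 / 9.3870 / 1000
F = 7.692 kN


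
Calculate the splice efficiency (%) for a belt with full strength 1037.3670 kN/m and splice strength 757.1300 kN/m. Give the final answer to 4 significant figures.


Eff = 757.1300 / 1037.3670 * 100
Eff = 72.99 %


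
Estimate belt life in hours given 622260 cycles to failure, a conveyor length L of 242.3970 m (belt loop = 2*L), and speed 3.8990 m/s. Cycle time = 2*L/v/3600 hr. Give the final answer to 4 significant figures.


cycle_time = 2 * 242.3970 / 3.8990 / 3600 = 0.0345383 hr
life = 622260 * 0.0345383 = 21490 hours


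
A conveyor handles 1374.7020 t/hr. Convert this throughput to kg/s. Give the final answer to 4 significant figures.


m_dot = 1374.7020 * 1000 / 3600
m_dot = 381.9 kg/s


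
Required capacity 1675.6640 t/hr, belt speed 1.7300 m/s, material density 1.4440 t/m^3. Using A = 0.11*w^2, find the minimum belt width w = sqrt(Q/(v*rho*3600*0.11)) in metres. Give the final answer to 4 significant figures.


A_req = 1675.6640 / (1.7300 * 1.4440 * 3600) = 0.186325 m^2
w = sqrt(0.186325 / 0.11)
w = 1.301 m


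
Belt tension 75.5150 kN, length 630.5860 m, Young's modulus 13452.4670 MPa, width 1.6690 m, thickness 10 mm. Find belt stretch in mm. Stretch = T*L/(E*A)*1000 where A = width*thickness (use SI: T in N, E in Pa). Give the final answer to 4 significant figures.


A = 1.6690 * 0.01 = 0.01669 m^2
Stretch = 75.5150*1000 * 630.5860 / (13452.4670e6 * 0.01669) * 1000
Stretch = 212.1 mm


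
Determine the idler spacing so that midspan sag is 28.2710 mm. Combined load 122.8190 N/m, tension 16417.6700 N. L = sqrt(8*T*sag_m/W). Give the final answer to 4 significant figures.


sag = 28.2710/1000 = 0.028271 m
L = sqrt(8 * 16417.6700 * 0.028271 / 122.8190)
L = 5.498 m


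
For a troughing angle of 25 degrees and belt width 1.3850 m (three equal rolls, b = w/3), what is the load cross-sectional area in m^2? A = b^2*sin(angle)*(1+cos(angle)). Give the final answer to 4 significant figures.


b = 1.3850/3 = 0.461667 m
A = 0.461667^2 * sin(25 deg) * (1 + cos(25 deg))
A = 0.1717 m^2


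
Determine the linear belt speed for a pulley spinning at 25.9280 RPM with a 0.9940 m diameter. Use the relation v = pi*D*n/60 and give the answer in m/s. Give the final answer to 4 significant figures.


v = pi * 0.9940 * 25.9280 / 60
v = 1.349 m/s


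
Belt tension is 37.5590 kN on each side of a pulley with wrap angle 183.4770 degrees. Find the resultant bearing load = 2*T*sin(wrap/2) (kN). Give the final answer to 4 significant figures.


F = 2 * 37.5590 * sin(183.4770/2 deg)
F = 75.08 kN


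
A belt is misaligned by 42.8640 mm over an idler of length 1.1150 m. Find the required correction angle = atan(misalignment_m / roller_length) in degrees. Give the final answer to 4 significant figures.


misalign_m = 42.8640 / 1000 = 0.042864 m
angle = atan(0.042864 / 1.1150)
angle = 2.202 deg


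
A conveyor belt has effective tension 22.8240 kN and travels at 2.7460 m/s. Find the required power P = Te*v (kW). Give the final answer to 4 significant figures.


P = Te * v = 22.8240 * 2.7460
P = 62.67 kW


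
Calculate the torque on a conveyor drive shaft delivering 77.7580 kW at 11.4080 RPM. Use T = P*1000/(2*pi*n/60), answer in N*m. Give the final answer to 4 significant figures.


omega = 2*pi*11.4080/60 = 1.19464 rad/s
T = 77.7580*1000 / 1.19464
T = 65090 N*m


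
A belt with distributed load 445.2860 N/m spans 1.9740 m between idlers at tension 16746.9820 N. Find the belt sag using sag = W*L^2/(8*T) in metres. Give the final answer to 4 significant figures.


sag = 445.2860 * 1.9740^2 / (8 * 16746.9820)
sag = 0.01295 m


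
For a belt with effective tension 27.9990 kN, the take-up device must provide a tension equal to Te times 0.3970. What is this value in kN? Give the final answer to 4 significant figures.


T_tu = 27.9990 * 0.3970
T_tu = 11.12 kN


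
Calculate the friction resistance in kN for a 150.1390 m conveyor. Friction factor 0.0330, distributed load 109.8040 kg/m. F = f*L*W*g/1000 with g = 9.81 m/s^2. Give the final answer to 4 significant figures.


F = 0.0330 * 150.1390 * 109.8040 * 9.81 / 1000
F = 5.337 kN


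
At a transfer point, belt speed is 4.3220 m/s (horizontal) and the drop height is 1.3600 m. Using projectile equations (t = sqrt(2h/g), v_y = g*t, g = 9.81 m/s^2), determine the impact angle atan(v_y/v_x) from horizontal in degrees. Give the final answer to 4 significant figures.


t = sqrt(2*1.3600/9.81) = 0.526563 s
v_y = 9.81 * 0.526563 = 5.16558 m/s
angle = atan(5.16558 / 4.3220) = 50.08 deg


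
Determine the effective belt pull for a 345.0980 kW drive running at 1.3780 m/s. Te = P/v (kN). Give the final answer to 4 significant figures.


Te = P / v = 345.0980 / 1.3780
Te = 250.4 kN


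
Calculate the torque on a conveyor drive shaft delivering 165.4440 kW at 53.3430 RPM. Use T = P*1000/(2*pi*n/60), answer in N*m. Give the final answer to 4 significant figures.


omega = 2*pi*53.3430/60 = 5.58607 rad/s
T = 165.4440*1000 / 5.58607
T = 29620 N*m


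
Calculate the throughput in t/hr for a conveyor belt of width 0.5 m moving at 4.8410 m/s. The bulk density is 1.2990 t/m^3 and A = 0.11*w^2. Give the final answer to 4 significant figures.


A = 0.11 * 0.5^2 = 0.0275 m^2
C = 0.0275 * 4.8410 * 1.2990 * 3600
C = 622.6 t/hr


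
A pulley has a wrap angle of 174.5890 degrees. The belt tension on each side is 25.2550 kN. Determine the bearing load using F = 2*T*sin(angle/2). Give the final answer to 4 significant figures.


F = 2 * 25.2550 * sin(174.5890/2 deg)
F = 50.45 kN


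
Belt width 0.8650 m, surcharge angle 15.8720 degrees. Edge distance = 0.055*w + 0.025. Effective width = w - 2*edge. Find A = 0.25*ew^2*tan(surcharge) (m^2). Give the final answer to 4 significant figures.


edge = 0.055*0.8650 + 0.025 = 0.072575 m
ew = 0.8650 - 2*0.072575 = 0.71985 m
A = 0.25 * 0.71985^2 * tan(15.8720 deg)
A = 0.03683 m^2


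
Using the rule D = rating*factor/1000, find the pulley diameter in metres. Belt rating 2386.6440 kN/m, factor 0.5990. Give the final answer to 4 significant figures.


D = 2386.6440 * 0.5990 / 1000
D = 1.430 m


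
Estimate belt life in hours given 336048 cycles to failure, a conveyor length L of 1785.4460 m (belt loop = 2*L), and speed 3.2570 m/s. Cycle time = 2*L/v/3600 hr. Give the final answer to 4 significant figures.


cycle_time = 2 * 1785.4460 / 3.2570 / 3600 = 0.304548 hr
life = 336048 * 0.304548 = 102300 hours


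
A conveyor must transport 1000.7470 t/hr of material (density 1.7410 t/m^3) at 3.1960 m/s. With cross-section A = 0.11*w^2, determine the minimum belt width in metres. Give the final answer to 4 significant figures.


A_req = 1000.7470 / (3.1960 * 1.7410 * 3600) = 0.0499593 m^2
w = sqrt(0.0499593 / 0.11)
w = 0.6739 m


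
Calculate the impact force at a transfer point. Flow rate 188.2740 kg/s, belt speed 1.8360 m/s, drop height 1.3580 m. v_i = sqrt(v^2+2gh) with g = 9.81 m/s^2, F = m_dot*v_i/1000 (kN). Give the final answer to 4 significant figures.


v_i = sqrt(1.8360^2 + 2*9.81*1.3580) = 5.47858 m/s
F = 188.2740 * 5.47858 / 1000
F = 1.031 kN


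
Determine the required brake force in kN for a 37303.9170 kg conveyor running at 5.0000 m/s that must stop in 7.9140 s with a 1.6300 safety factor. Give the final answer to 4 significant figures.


F = 37303.9170 * 5.0000 / 7.9140 * 1.6300 / 1000
F = 38.42 kN


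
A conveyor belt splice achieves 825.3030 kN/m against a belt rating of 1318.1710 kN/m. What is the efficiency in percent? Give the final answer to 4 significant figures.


Eff = 825.3030 / 1318.1710 * 100
Eff = 62.61 %


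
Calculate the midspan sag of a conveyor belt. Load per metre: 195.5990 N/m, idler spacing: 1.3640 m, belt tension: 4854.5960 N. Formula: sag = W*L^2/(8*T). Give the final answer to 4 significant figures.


sag = 195.5990 * 1.3640^2 / (8 * 4854.5960)
sag = 0.009370 m


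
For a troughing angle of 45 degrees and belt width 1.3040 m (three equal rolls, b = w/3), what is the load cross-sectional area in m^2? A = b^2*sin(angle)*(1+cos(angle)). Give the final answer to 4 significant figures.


b = 1.3040/3 = 0.434667 m
A = 0.434667^2 * sin(45 deg) * (1 + cos(45 deg))
A = 0.2281 m^2


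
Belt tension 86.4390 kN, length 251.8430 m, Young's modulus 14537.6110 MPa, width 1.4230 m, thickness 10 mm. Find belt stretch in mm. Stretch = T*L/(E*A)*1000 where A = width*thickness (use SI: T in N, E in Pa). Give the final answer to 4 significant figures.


A = 1.4230 * 0.01 = 0.01423 m^2
Stretch = 86.4390*1000 * 251.8430 / (14537.6110e6 * 0.01423) * 1000
Stretch = 105.2 mm


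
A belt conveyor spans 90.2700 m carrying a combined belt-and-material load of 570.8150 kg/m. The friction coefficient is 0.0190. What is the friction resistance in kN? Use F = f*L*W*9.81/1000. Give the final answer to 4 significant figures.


F = 0.0190 * 90.2700 * 570.8150 * 9.81 / 1000
F = 9.604 kN


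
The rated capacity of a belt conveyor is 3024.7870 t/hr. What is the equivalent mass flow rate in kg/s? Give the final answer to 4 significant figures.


m_dot = 3024.7870 * 1000 / 3600
m_dot = 840.2 kg/s


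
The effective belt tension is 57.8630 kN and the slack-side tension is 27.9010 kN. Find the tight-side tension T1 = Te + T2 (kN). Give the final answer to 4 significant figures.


T1 = Te + T2 = 57.8630 + 27.9010
T1 = 85.76 kN


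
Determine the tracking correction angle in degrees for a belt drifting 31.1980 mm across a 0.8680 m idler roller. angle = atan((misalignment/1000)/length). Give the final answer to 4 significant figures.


misalign_m = 31.1980 / 1000 = 0.031198 m
angle = atan(0.031198 / 0.8680)
angle = 2.058 deg
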